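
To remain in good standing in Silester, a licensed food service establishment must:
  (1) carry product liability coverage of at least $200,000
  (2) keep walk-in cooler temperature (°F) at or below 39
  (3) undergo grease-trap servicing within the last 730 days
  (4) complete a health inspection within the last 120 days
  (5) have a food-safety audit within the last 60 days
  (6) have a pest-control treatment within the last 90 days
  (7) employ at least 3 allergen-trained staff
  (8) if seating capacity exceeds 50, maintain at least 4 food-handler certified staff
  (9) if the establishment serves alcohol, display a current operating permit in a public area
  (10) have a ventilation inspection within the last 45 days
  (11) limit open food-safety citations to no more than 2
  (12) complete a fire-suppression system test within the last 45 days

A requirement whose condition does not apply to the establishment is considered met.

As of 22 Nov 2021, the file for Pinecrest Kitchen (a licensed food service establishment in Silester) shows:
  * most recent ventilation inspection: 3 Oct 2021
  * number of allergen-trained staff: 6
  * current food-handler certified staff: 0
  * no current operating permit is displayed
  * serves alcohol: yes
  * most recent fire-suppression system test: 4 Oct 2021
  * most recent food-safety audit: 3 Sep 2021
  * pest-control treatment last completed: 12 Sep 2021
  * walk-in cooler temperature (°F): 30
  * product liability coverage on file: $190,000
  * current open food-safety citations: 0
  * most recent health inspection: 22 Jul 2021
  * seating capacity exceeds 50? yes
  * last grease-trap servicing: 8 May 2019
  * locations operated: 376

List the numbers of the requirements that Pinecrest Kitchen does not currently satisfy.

1. product liability coverage $190,000 < $200,000 → not met
2. walk-in cooler temperature (°F) 30 ≤ 39 → met
3. grease-trap servicing 929 days ago vs limit 730 → not met
4. health inspection 123 days ago vs limit 120 → not met
5. food-safety audit 80 days ago vs limit 60 → not met
6. pest-control treatment 71 days ago vs limit 90 → met
7. allergen-trained staff 6 ≥ 3 → met
8. condition 'seating capacity exceeds 50' holds; food-handler certified staff 0 < 4 → not met
9. condition 'serves alcohol' holds; current operating permit absent → not met
10. ventilation inspection 50 days ago vs limit 45 → not met
11. open food-safety citations 0 ≤ 2 → met
12. fire-suppression system test 49 days ago vs limit 45 → not met
Not met: 1, 3, 4, 5, 8, 9, 10, 12

1, 3, 4, 5, 8, 9, 10, 12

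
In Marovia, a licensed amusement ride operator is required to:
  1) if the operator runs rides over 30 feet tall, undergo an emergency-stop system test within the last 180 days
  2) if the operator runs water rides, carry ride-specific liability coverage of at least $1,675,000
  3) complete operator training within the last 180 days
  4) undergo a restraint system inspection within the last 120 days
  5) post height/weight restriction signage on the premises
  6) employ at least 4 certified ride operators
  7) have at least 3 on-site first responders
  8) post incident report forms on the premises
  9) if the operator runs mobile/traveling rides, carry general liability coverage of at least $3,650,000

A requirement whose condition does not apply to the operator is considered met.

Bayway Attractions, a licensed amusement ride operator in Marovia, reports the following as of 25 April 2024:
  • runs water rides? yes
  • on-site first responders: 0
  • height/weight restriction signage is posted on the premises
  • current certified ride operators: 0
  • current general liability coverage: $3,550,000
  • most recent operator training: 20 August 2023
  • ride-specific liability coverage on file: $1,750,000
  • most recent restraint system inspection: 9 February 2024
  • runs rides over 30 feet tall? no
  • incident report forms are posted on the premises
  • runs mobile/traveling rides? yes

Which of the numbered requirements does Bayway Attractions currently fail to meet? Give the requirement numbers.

1. condition 'runs rides over 30 feet tall' does not hold → requirement n/a → met
2. condition 'runs water rides' holds; ride-specific liability coverage $1,750,000 ≥ $1,675,000 → met
3. operator training 249 days ago vs limit 180 → not met
4. restraint system inspection 76 days ago vs limit 120 → met
5. height/weight restriction signage present → met
6. certified ride operators 0 < 4 → not met
7. on-site first responders 0 < 3 → not met
8. incident report forms present → met
9. condition 'runs mobile/traveling rides' holds; general liability coverage $3,550,000 < $3,650,000 → not met
Not met: 3, 6, 7, 9

3, 6, 7, 9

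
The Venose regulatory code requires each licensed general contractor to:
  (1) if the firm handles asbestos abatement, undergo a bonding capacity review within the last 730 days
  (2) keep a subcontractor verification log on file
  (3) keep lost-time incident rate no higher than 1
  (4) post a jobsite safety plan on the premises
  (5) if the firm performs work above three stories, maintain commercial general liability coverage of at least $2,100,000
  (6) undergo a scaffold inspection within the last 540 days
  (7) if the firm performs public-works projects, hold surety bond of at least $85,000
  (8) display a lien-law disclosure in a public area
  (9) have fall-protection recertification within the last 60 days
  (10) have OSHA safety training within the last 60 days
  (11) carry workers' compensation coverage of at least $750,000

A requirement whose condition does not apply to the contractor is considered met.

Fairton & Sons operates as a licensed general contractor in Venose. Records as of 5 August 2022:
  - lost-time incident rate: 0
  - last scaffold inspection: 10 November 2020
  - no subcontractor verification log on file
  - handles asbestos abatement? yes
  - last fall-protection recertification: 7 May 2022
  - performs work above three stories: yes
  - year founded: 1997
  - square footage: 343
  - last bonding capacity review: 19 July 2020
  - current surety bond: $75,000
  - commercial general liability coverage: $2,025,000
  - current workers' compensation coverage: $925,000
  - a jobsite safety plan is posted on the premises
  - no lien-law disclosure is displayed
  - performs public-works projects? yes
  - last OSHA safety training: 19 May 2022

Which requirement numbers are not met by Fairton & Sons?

1. condition 'handles asbestos abatement' holds; bonding capacity review 747 days ago vs limit 730 → not met
2. subcontractor verification log absent → not met
3. lost-time incident rate 0 ≤ 1 → met
4. jobsite safety plan present → met
5. condition 'performs work above three stories' holds; commercial general liability coverage $2,025,000 < $2,100,000 → not met
6. scaffold inspection 633 days ago vs limit 540 → not met
7. condition 'performs public-works projects' holds; surety bond $75,000 < $85,000 → not met
8. lien-law disclosure absent → not met
9. fall-protection recertification 90 days ago vs limit 60 → not met
10. OSHA safety training 78 days ago vs limit 60 → not met
11. workers' compensation coverage $925,000 ≥ $750,000 → met
Not met: 1, 2, 5, 6, 7, 8, 9, 10

1, 2, 5, 6, 7, 8, 9, 10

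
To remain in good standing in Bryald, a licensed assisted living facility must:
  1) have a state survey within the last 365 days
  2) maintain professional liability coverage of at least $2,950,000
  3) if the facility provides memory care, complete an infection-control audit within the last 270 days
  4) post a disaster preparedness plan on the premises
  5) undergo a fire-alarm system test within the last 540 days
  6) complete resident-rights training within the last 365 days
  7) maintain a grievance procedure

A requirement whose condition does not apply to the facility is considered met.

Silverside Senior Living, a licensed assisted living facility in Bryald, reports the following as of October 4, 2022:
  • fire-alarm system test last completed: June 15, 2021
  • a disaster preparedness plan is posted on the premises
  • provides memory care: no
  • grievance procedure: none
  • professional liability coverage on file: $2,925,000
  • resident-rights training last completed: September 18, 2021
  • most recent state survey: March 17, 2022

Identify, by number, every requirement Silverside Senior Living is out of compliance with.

1. state survey 201 days ago vs limit 365 → met
2. professional liability coverage $2,925,000 < $2,950,000 → not met
3. condition 'provides memory care' does not hold → requirement n/a → met
4. disaster preparedness plan present → met
5. fire-alarm system test 476 days ago vs limit 540 → met
6. resident-rights training 381 days ago vs limit 365 → not met
7. grievance procedure absent → not met
Not met: 2, 6, 7

2, 6, 7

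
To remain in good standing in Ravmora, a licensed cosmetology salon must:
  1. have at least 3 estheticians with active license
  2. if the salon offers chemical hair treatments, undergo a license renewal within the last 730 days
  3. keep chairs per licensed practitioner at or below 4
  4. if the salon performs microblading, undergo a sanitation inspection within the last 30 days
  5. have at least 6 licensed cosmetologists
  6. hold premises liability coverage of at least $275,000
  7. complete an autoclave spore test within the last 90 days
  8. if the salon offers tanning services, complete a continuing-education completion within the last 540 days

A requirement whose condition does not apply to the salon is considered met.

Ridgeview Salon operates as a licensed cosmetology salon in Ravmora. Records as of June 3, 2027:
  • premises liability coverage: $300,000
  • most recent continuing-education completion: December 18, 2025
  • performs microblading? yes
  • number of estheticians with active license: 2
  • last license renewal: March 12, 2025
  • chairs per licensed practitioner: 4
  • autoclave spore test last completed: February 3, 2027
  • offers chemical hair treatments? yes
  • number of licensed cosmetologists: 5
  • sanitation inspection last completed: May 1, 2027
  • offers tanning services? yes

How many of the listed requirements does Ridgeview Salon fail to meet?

1. estheticians with active license 2 < 3 → not met
2. condition 'offers chemical hair treatments' holds; license renewal 813 days ago vs limit 730 → not met
3. chairs per licensed practitioner 4 ≤ 4 → met
4. condition 'performs microblading' holds; sanitation inspection 33 days ago vs limit 30 → not met
5. licensed cosmetologists 5 < 6 → not met
6. premises liability coverage $300,000 ≥ $275,000 → met
7. autoclave spore test 120 days ago vs limit 90 → not met
8. condition 'offers tanning services' holds; continuing-education completion 532 days ago vs limit 540 → met
Not met: 5 of 8

5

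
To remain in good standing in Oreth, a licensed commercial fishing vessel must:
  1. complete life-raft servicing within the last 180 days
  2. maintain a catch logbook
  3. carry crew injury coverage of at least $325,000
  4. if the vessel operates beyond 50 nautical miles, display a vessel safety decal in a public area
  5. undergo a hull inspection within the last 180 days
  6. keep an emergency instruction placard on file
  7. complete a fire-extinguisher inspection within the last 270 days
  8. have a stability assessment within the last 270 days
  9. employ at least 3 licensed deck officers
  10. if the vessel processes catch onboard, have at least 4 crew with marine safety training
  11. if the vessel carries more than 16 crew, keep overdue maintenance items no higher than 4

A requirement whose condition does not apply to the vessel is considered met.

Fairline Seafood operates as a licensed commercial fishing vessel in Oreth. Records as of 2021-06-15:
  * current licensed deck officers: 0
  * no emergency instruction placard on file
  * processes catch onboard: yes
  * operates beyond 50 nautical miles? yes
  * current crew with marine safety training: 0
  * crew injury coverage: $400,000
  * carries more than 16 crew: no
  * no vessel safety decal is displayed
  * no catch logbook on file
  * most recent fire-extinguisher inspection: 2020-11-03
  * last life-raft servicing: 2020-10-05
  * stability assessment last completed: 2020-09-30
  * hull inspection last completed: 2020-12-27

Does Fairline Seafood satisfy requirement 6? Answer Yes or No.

No

6. emergency instruction placard absent → not met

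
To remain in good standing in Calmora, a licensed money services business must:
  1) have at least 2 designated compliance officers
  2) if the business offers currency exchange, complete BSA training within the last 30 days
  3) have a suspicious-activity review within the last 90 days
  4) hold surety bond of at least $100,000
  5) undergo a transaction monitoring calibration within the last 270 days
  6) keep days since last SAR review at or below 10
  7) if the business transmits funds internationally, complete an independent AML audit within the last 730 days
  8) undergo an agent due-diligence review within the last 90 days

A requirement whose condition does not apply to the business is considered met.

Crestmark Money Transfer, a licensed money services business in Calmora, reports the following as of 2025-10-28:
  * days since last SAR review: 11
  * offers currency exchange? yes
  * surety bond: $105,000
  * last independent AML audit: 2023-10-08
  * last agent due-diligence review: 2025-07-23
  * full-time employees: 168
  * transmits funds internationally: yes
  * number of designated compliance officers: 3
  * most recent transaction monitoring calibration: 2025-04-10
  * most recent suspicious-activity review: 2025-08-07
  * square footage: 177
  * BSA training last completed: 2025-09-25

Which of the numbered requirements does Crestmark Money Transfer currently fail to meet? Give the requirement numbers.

2, 6, 7, 8

1. designated compliance officers 3 ≥ 2 → met
2. condition 'offers currency exchange' holds; BSA training 33 days ago vs limit 30 → not met
3. suspicious-activity review 82 days ago vs limit 90 → met
4. surety bond $105,000 ≥ $100,000 → met
5. transaction monitoring calibration 201 days ago vs limit 270 → met
6. days since last SAR review 11 > 10 → not met
7. condition 'transmits funds internationally' holds; independent AML audit 751 days ago vs limit 730 → not met
8. agent due-diligence review 97 days ago vs limit 90 → not met
Not met: 2, 6, 7, 8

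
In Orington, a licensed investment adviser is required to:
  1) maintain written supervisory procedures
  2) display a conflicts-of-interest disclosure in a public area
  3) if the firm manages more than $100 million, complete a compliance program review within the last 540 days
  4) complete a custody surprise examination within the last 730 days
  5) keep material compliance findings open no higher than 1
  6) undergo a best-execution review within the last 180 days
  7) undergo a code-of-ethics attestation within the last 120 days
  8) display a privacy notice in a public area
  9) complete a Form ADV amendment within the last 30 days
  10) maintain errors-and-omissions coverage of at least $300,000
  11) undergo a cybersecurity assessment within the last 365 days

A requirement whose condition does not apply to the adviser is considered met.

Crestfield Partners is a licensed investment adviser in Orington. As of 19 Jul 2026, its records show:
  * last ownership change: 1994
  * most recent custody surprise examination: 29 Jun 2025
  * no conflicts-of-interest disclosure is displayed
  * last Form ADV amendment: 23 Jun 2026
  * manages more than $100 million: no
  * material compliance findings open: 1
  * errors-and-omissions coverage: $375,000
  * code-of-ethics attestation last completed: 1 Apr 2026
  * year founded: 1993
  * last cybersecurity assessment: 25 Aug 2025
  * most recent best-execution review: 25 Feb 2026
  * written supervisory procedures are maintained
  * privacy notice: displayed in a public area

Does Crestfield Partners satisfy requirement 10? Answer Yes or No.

Yes

10. errors-and-omissions coverage $375,000 ≥ $300,000 → met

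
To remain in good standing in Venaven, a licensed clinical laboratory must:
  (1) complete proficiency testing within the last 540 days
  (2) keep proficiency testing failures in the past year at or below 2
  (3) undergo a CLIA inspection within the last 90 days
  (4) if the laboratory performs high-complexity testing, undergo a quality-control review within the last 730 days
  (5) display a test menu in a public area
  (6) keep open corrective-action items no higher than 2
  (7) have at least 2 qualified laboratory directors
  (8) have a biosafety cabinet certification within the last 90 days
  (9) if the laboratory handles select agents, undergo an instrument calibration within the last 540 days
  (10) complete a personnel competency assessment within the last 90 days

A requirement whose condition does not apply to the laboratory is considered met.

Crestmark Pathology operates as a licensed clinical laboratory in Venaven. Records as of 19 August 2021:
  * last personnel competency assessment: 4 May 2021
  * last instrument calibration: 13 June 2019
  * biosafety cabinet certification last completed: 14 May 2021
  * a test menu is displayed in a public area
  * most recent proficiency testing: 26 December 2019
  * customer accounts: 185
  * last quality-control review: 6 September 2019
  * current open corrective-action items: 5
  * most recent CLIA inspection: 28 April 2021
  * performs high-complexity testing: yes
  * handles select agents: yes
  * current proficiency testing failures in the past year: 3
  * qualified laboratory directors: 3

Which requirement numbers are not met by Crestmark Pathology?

1, 2, 3, 6, 8, 9, 10

1. proficiency testing 602 days ago vs limit 540 → not met
2. proficiency testing failures in the past year 3 > 2 → not met
3. CLIA inspection 113 days ago vs limit 90 → not met
4. condition 'performs high-complexity testing' holds; quality-control review 713 days ago vs limit 730 → met
5. test menu present → met
6. open corrective-action items 5 > 2 → not met
7. qualified laboratory directors 3 ≥ 2 → met
8. biosafety cabinet certification 97 days ago vs limit 90 → not met
9. condition 'handles select agents' holds; instrument calibration 798 days ago vs limit 540 → not met
10. personnel competency assessment 107 days ago vs limit 90 → not met
Not met: 1, 2, 3, 6, 8, 9, 10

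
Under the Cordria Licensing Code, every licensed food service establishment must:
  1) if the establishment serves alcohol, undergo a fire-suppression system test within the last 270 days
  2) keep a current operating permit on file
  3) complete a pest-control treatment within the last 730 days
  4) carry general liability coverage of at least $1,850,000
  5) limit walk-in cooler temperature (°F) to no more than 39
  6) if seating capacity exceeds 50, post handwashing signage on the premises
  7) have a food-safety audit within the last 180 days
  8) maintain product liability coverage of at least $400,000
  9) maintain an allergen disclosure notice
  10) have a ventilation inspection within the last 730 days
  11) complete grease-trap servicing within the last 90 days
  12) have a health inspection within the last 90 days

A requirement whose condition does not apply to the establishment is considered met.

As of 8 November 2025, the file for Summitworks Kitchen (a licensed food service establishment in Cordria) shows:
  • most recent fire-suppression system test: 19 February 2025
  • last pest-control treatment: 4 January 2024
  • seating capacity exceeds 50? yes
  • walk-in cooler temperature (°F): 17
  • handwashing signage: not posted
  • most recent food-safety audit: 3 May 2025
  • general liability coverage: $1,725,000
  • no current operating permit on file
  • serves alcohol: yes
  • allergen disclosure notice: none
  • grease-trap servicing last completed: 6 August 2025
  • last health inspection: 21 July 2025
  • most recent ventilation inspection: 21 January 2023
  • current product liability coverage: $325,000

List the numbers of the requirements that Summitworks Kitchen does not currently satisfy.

2, 4, 6, 7, 8, 9, 10, 11, 12

1. condition 'serves alcohol' holds; fire-suppression system test 262 days ago vs limit 270 → met
2. current operating permit absent → not met
3. pest-control treatment 674 days ago vs limit 730 → met
4. general liability coverage $1,725,000 < $1,850,000 → not met
5. walk-in cooler temperature (°F) 17 ≤ 39 → met
6. condition 'seating capacity exceeds 50' holds; handwashing signage absent → not met
7. food-safety audit 189 days ago vs limit 180 → not met
8. product liability coverage $325,000 < $400,000 → not met
9. allergen disclosure notice absent → not met
10. ventilation inspection 1022 days ago vs limit 730 → not met
11. grease-trap servicing 94 days ago vs limit 90 → not met
12. health inspection 110 days ago vs limit 90 → not met
Not met: 2, 4, 6, 7, 8, 9, 10, 11, 12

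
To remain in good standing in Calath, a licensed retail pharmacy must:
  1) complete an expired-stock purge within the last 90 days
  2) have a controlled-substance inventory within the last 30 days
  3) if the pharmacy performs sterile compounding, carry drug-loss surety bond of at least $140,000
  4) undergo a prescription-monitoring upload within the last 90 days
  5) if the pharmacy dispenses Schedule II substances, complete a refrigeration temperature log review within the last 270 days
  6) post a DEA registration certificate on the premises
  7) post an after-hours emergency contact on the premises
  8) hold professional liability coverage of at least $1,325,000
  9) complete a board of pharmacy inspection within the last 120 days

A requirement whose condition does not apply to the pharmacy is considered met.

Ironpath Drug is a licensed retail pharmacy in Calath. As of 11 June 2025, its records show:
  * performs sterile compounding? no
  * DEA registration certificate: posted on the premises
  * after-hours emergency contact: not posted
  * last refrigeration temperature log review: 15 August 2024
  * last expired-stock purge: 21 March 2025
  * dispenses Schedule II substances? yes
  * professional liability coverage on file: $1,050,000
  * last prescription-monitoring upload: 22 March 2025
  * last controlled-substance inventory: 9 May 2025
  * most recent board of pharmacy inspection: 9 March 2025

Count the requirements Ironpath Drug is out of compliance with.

4

1. expired-stock purge 82 days ago vs limit 90 → met
2. controlled-substance inventory 33 days ago vs limit 30 → not met
3. condition 'performs sterile compounding' does not hold → requirement n/a → met
4. prescription-monitoring upload 81 days ago vs limit 90 → met
5. condition 'dispenses Schedule II substances' holds; refrigeration temperature log review 300 days ago vs limit 270 → not met
6. DEA registration certificate present → met
7. after-hours emergency contact absent → not met
8. professional liability coverage $1,050,000 < $1,325,000 → not met
9. board of pharmacy inspection 94 days ago vs limit 120 → met
Not met: 4 of 9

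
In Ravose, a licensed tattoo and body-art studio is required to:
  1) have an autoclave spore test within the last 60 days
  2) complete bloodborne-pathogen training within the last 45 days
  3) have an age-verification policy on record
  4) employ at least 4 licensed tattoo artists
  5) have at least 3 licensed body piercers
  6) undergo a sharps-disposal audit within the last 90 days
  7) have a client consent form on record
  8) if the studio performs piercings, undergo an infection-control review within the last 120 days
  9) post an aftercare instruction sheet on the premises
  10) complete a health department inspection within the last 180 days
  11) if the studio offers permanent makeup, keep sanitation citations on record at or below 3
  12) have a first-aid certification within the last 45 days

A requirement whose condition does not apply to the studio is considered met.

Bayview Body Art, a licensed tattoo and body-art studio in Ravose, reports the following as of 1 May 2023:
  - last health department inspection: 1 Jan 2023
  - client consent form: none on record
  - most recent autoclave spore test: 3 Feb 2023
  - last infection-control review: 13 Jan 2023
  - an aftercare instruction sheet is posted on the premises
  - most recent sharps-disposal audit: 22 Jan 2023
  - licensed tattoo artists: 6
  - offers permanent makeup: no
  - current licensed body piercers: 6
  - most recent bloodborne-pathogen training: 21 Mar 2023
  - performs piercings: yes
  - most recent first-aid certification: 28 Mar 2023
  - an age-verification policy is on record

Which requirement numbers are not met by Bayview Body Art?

1, 6, 7

1. autoclave spore test 87 days ago vs limit 60 → not met
2. bloodborne-pathogen training 41 days ago vs limit 45 → met
3. age-verification policy present → met
4. licensed tattoo artists 6 ≥ 4 → met
5. licensed body piercers 6 ≥ 3 → met
6. sharps-disposal audit 99 days ago vs limit 90 → not met
7. client consent form absent → not met
8. condition 'performs piercings' holds; infection-control review 108 days ago vs limit 120 → met
9. aftercare instruction sheet present → met
10. health department inspection 120 days ago vs limit 180 → met
11. condition 'offers permanent makeup' does not hold → requirement n/a → met
12. first-aid certification 34 days ago vs limit 45 → met
Not met: 1, 6, 7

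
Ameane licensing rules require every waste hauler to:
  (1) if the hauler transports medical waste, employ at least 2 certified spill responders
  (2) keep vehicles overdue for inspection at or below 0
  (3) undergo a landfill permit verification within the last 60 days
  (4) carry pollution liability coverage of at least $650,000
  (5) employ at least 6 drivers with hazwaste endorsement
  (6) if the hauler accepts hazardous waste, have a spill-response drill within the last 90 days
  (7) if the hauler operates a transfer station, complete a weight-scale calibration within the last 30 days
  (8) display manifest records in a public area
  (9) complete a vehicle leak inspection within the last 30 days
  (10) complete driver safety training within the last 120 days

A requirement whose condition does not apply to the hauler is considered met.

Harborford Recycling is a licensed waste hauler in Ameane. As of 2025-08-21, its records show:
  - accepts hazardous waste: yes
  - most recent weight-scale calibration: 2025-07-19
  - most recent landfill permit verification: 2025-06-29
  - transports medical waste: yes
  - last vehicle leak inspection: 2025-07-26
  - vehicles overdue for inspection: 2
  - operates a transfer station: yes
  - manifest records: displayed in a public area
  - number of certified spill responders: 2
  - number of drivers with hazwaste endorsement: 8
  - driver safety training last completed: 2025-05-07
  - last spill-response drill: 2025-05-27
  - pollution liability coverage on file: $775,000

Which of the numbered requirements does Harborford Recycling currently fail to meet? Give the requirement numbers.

2, 7

1. condition 'transports medical waste' holds; certified spill responders 2 ≥ 2 → met
2. vehicles overdue for inspection 2 > 0 → not met
3. landfill permit verification 53 days ago vs limit 60 → met
4. pollution liability coverage $775,000 ≥ $650,000 → met
5. drivers with hazwaste endorsement 8 ≥ 6 → met
6. condition 'accepts hazardous waste' holds; spill-response drill 86 days ago vs limit 90 → met
7. condition 'operates a transfer station' holds; weight-scale calibration 33 days ago vs limit 30 → not met
8. manifest records present → met
9. vehicle leak inspection 26 days ago vs limit 30 → met
10. driver safety training 106 days ago vs limit 120 → met
Not met: 2, 7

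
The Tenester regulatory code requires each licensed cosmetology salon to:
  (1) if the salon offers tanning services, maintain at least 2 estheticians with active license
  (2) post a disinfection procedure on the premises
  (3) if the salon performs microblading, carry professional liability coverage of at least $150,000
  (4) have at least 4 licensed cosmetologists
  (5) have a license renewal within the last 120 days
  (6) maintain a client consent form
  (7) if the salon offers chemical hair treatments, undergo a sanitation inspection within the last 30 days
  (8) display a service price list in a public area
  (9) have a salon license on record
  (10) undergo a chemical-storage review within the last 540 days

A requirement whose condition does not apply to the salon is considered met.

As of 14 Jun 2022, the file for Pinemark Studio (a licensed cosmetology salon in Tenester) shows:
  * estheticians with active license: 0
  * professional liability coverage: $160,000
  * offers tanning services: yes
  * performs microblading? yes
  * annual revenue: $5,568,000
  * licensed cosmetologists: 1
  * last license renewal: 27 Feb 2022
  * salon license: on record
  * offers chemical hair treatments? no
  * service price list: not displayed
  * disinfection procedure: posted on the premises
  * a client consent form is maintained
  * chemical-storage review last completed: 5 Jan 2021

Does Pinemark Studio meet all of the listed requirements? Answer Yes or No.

No

1. condition 'offers tanning services' holds; estheticians with active license 0 < 2 → not met
2. disinfection procedure present → met
3. condition 'performs microblading' holds; professional liability coverage $160,000 ≥ $150,000 → met
4. licensed cosmetologists 1 < 4 → not met
5. license renewal 107 days ago vs limit 120 → met
6. client consent form present → met
7. condition 'offers chemical hair treatments' does not hold → requirement n/a → met
8. service price list absent → not met
9. salon license present → met
10. chemical-storage review 525 days ago vs limit 540 → met
Not met: 1, 4, 8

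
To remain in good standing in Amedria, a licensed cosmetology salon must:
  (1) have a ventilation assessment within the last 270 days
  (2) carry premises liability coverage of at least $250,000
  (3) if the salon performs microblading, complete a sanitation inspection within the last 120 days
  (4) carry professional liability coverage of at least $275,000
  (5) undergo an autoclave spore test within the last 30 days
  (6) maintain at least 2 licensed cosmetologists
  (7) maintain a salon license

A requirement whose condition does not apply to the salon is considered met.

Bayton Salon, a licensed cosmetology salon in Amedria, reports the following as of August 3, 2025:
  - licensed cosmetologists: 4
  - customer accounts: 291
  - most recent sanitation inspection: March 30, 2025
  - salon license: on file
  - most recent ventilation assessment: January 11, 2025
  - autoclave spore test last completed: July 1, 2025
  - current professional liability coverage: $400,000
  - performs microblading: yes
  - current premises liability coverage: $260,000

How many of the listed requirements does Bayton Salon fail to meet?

2

1. ventilation assessment 204 days ago vs limit 270 → met
2. premises liability coverage $260,000 ≥ $250,000 → met
3. condition 'performs microblading' holds; sanitation inspection 126 days ago vs limit 120 → not met
4. professional liability coverage $400,000 ≥ $275,000 → met
5. autoclave spore test 33 days ago vs limit 30 → not met
6. licensed cosmetologists 4 ≥ 2 → met
7. salon license present → met
Not met: 2 of 7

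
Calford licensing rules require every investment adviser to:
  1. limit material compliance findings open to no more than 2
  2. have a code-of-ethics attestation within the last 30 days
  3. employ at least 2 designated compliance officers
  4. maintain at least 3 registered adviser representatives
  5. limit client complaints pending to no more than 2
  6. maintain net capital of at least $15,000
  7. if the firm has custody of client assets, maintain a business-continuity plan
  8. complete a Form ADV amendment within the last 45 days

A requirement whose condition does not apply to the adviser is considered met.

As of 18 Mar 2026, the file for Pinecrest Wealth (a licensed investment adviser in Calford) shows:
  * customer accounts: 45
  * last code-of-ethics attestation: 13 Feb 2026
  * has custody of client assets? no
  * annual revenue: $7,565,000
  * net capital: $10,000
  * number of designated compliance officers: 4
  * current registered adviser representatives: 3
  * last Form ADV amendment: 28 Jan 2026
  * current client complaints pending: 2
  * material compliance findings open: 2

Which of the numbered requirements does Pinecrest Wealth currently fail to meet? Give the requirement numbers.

2, 6, 8

1. material compliance findings open 2 ≤ 2 → met
2. code-of-ethics attestation 33 days ago vs limit 30 → not met
3. designated compliance officers 4 ≥ 2 → met
4. registered adviser representatives 3 ≥ 3 → met
5. client complaints pending 2 ≤ 2 → met
6. net capital $10,000 < $15,000 → not met
7. condition 'has custody of client assets' does not hold → requirement n/a → met
8. Form ADV amendment 49 days ago vs limit 45 → not met
Not met: 2, 6, 8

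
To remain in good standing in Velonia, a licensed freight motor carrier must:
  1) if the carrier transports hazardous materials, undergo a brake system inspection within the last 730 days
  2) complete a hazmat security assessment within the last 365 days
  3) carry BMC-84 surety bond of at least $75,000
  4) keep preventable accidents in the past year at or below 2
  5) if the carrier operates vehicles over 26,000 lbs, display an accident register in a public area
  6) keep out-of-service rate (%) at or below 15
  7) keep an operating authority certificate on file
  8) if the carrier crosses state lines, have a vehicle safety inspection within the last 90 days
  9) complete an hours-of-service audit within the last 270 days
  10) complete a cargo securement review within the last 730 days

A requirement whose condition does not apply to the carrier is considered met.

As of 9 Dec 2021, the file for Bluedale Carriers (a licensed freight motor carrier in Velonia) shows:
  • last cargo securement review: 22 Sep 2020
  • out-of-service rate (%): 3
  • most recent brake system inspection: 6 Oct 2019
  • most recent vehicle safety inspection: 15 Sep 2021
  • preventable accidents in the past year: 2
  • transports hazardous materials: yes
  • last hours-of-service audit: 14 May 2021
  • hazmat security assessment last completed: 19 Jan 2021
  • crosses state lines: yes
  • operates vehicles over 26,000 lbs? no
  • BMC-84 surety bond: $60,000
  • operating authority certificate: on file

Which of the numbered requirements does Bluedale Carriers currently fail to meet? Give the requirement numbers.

1, 3

1. condition 'transports hazardous materials' holds; brake system inspection 795 days ago vs limit 730 → not met
2. hazmat security assessment 324 days ago vs limit 365 → met
3. BMC-84 surety bond $60,000 < $75,000 → not met
4. preventable accidents in the past year 2 ≤ 2 → met
5. condition 'operates vehicles over 26,000 lbs' does not hold → requirement n/a → met
6. out-of-service rate (%) 3 ≤ 15 → met
7. operating authority certificate present → met
8. condition 'crosses state lines' holds; vehicle safety inspection 85 days ago vs limit 90 → met
9. hours-of-service audit 209 days ago vs limit 270 → met
10. cargo securement review 443 days ago vs limit 730 → met
Not met: 1, 3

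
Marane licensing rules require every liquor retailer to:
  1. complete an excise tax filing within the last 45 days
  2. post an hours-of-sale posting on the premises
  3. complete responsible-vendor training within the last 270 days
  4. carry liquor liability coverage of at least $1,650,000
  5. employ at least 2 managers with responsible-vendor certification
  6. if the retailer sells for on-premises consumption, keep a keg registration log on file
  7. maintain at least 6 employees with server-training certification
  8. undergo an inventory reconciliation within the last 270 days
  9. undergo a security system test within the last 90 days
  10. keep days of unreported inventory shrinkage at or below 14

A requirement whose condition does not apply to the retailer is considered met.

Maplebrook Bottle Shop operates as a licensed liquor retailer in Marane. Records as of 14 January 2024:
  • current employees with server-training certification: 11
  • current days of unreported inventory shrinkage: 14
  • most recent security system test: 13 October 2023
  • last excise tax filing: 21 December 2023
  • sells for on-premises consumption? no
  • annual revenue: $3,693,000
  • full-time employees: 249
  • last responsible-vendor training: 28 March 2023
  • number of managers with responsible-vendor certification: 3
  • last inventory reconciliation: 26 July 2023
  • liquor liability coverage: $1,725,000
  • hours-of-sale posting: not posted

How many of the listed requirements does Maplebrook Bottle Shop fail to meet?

3

1. excise tax filing 24 days ago vs limit 45 → met
2. hours-of-sale posting absent → not met
3. responsible-vendor training 292 days ago vs limit 270 → not met
4. liquor liability coverage $1,725,000 ≥ $1,650,000 → met
5. managers with responsible-vendor certification 3 ≥ 2 → met
6. condition 'sells for on-premises consumption' does not hold → requirement n/a → met
7. employees with server-training certification 11 ≥ 6 → met
8. inventory reconciliation 172 days ago vs limit 270 → met
9. security system test 93 days ago vs limit 90 → not met
10. days of unreported inventory shrinkage 14 ≤ 14 → met
Not met: 3 of 10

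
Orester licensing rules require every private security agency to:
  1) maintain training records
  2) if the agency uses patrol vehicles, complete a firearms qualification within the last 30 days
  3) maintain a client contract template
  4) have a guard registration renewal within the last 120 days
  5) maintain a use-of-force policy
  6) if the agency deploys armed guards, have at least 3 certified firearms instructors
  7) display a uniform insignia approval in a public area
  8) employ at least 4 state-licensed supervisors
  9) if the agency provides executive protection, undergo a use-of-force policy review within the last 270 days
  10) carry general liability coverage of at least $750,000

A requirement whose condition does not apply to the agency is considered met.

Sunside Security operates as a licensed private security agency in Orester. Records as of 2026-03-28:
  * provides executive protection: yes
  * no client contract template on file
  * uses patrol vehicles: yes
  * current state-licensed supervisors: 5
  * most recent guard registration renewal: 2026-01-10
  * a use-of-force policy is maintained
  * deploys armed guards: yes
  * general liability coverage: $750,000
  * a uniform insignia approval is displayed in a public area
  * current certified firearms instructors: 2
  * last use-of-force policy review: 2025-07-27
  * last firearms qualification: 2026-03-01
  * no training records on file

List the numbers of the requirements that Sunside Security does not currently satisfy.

1. training records absent → not met
2. condition 'uses patrol vehicles' holds; firearms qualification 27 days ago vs limit 30 → met
3. client contract template absent → not met
4. guard registration renewal 77 days ago vs limit 120 → met
5. use-of-force policy present → met
6. condition 'deploys armed guards' holds; certified firearms instructors 2 < 3 → not met
7. uniform insignia approval present → met
8. state-licensed supervisors 5 ≥ 4 → met
9. condition 'provides executive protection' holds; use-of-force policy review 244 days ago vs limit 270 → met
10. general liability coverage $750,000 ≥ $750,000 → met
Not met: 1, 3, 6

1, 3, 6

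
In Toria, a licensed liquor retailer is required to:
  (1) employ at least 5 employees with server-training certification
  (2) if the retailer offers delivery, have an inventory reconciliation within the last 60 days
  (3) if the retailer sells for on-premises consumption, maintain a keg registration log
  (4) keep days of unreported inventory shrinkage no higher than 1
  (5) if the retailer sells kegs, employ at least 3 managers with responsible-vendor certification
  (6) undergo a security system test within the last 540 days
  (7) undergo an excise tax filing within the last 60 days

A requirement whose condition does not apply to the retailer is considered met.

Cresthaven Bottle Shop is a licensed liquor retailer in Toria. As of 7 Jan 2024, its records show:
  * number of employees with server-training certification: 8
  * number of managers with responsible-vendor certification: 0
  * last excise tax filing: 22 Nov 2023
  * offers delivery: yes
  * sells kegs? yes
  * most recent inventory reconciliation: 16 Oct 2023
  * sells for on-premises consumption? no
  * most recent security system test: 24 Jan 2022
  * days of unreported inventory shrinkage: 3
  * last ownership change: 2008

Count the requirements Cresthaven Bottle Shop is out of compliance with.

4

1. employees with server-training certification 8 ≥ 5 → met
2. condition 'offers delivery' holds; inventory reconciliation 83 days ago vs limit 60 → not met
3. condition 'sells for on-premises consumption' does not hold → requirement n/a → met
4. days of unreported inventory shrinkage 3 > 1 → not met
5. condition 'sells kegs' holds; managers with responsible-vendor certification 0 < 3 → not met
6. security system test 713 days ago vs limit 540 → not met
7. excise tax filing 46 days ago vs limit 60 → met
Not met: 4 of 7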